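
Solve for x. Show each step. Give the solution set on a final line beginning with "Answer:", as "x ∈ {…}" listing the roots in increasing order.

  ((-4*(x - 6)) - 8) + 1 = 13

Step 1. [((-4*(x - 6)) - 8) + 1 = 13] the outer +1 inverts by subtracting 1. So sub: (-4*(x - 6)) - 8 = 12.
Step 2. [(-4*(x - 6)) - 8 = 12] -4 divides every term; factor it out. So factor: (x - 6) + 2 = -3.
Step 3. [(x - 6) + 2 = -3] 2 comes off first (subtract 2). So sub: x - 6 = -5.
Step 4. [x - 6 = -5] peel the -6: add 6 from each side ⇒ sub: x = 1.

Answer: x ∈ {1}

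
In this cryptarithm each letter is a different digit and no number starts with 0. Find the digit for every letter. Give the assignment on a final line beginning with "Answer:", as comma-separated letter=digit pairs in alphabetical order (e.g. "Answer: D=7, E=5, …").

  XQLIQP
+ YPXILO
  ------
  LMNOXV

Step 1. [col 1: P + O ≡ V (mod 10)] V=6 is one option consistent with column 1 (P + O ≡ V (mod 10), carry-in 0) — take it, so V=6.
Step 2. [col 1: P + O ≡ V (mod 10)] O=9 is one option consistent with column 1 (P + O ≡ V (mod 10), carry-in 0) — take it. So O=9.
Step 3. [col 1: P + O ≡ V (mod 10)] in column 1 we have P+O≡V with carry-in 0; given O=9, V=6 and digits 6,9 already taken and all letters distinct, that pins P to 7 ⇒ P=7.
Step 4. [col 2: Q + L ≡ X (mod 10)] several values work for Q in column 2 (Q + L ≡ X (mod 10), carry-in 1); try Q=3, so Q=3.
Step 5. [col 2: Q + L ≡ X (mod 10)] no forcing yet in column 2 (carry-in 1); X=2 is free and consistent — try it. So X=2.
Step 6. [col 2: Q + L ≡ X (mod 10)] column 2 reads Q+L+carry(1)=X with Q=3, X=2; with digits 2,3,6,7,9 already taken and all letters distinct, the only value for L is 8, so L=8.
Step 7. [col 3: I + I ≡ O (mod 10)] in column 3 we have I+I≡O with carry-in 1; given O=9 and digits 2,3,6,7,8,9 already taken and all letters distinct, that pins I to 4 ⇒ I=4.
Step 8. [col 4: L + X ≡ N (mod 10)] from column 4 (L=8, X=2, carry-in 0, digits 2,3,4,6,7,8,9 already taken and all letters distinct): N must equal 0 ⇒ N=0.
Step 9. [col 5: Q + P ≡ M (mod 10)] column 5 reads Q+P+carry(1)=M with Q=3, P=7; with digits 0,2,3,4,6,7,8,9 already taken and all letters distinct, the only value for M is 1, so M=1.
Step 10. [col 6: X + Y ≡ L (mod 10)] column 6 reads X+Y+carry(1)=L with X=2, L=8; with digits 0,1,2,3,4,6,7,8,9 already taken and all letters distinct, the only value for Y is 5 ⇒ Y=5.

Answer: I=4, L=8, M=1, N=0, O=9, P=7, Q=3, V=6, X=2, Y=5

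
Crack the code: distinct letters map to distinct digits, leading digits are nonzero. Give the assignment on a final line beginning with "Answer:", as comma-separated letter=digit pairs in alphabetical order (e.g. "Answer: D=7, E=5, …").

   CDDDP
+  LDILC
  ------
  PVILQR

Step 1. [col 1: P + C ≡ R (mod 10)] column 1 (P + C ≡ R (mod 10), carry-in 0) doesn't pin C yet; pick C=8 and continue, so C=8.
Step 2. [col 1: P + C ≡ R (mod 10)] column 1 (P + C ≡ R (mod 10), carry-in 0) doesn't pin R yet; pick R=9 and continue. So R=9.
Step 3. [col 1: P + C ≡ R (mod 10)] column 1 reads P+C+carry(0)=R with C=8, R=9; with digits 8,9 already taken and all letters distinct, the only value for P is 1. So P=1.
Step 4. [col 2: D + L ≡ Q (mod 10)] column 2 (D + L ≡ Q (mod 10), carry-in 0) doesn't pin D yet; pick D=7 and continue. So D=7.
Step 5. [col 2: D + L ≡ Q (mod 10)] Q=0 is one option consistent with column 2 (D + L ≡ Q (mod 10), carry-in 0) — take it, so Q=0.
Step 6. [col 2: D + L ≡ Q (mod 10)] column 2 reads D+L+carry(0)=Q with D=7, Q=0; with digits 0,1,7,8,9 already taken and all letters distinct, the only value for L is 3, so L=3.
Step 7. [col 3: D + I ≡ L (mod 10)] in column 3 we have D+I≡L with carry-in 1; given D=7, L=3 and digits 0,1,3,7,8,9 already taken and all letters distinct, that pins I to 5, so I=5.
Step 8. [col 5: C + L ≡ V (mod 10)] from column 5 (C=8, L=3, carry-in 1, digits 0,1,3,5,7,8,9 already taken and all letters distinct): V must equal 2. So V=2.

Answer: C=8, D=7, I=5, L=3, P=1, Q=0, R=9, V=2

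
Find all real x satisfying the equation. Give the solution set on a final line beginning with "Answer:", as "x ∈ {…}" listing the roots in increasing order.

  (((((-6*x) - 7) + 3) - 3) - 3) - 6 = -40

Step 1. [(((((-6*x) - 7) + 3) - 3) - 3) - 6 = -40] add 6: x sits inside (… - 6). So sub: ((((-6*x) - 7) + 3) - 3) - 3 = -34.
Step 2. [((((-6*x) - 7) + 3) - 3) - 3 = -34] -3 is outermost — add 3 both sides. So sub: (((-6*x) - 7) + 3) - 3 = -31.
Step 3. [(((-6*x) - 7) + 3) - 3 = -31] 3 comes off first (add 3), so sub: ((-6*x) - 7) + 3 = -28.
Step 4. [((-6*x) - 7) + 3 = -28] peel the +3: subtract 3 from each side, so sub: (-6*x) - 7 = -31.
Step 5. [(-6*x) - 7 = -31] 7 comes off first (add 7) ⇒ sub: -6*x = -24.
Step 6. [-6*x = -24] -6 out front; divide by -6, so div: x = 4.

Answer: x ∈ {4}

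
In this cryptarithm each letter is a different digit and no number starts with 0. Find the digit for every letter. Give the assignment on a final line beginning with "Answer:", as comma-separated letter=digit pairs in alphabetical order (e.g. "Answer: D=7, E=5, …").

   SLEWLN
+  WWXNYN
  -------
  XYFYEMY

Step 1. [X] X is the leading digit of a 7-digit sum of two 6-digit numbers; the final carry is exactly 1 ⇒ X=1.
Step 2. [col 1: N + N ≡ Y (mod 10)] column 1 (N + N ≡ Y (mod 10), carry-in 0) doesn't pin Y yet; pick Y=0 and continue ⇒ Y=0.
Step 3. [col 1: N + N ≡ Y (mod 10)] from column 1 (Y=0, carry-in 0, digits 0,1 already taken and all letters distinct): N must equal 5. So N=5.
Step 4. [col 2: L + Y ≡ M (mod 10)] several values work for L in column 2 (L + Y ≡ M (mod 10), carry-in 1); try L=2. So L=2.
Step 5. [col 2: L + Y ≡ M (mod 10)] from column 2 (L=2, Y=0, carry-in 1, digits 0,1,2,5 already taken and all letters distinct): M must equal 3 ⇒ M=3.
Step 6. [col 3: W + N ≡ E (mod 10)] column 3 (W + N ≡ E (mod 10), carry-in 0) doesn't pin E yet; pick E=9 and continue. So E=9.
Step 7. [col 3: W + N ≡ E (mod 10)] in column 3 we have W+N≡E with carry-in 0; given N=5, E=9 and digits 0,1,2,3,5,9 already taken and all letters distinct, that pins W to 4, so W=4.
Step 8. [col 5: L + W ≡ F (mod 10)] from column 5 (L=2, W=4, carry-in 1, digits 0,1,2,3,4,5,9 already taken and all letters distinct): F must equal 7. So F=7.
Step 9. [col 6: S + W ≡ Y (mod 10)] from column 6 (W=4, Y=0, carry-in 0, digits 0,1,2,3,4,5,7,9 already taken and all letters distinct): S must equal 6. So S=6.

Answer: E=9, F=7, L=2, M=3, N=5, S=6, W=4, X=1, Y=0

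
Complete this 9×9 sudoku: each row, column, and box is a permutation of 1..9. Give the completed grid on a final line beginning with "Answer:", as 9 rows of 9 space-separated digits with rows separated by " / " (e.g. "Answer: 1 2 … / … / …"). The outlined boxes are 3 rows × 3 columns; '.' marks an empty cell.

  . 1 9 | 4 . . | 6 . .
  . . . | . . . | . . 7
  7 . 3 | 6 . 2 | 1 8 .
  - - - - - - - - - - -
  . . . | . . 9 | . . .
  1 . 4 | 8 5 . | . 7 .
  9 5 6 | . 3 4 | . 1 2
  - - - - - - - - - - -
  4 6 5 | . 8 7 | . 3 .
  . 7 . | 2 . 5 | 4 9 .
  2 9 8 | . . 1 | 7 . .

Step 1. [r3c9∈{4,5,9}] row 3 places 5 nowhere but r3c9 ⇒ r3c9=5.
Step 2. [r9c9∈{6}] r9c9's peers cover all but 6 ⇒ r9c9=6.
Step 3. [r2c7∈{2,3,9}] 9 has one home in box 3: r2c7. So r2c7=9.
Step 4. [r4c5∈{1,2,6,7}] across col 5, 2 lands solely at r4c5, so r4c5=2.
Step 5. [r5c7∈{3}] r5c7 is down to just 3 ⇒ r5c7=3.
Step 6. [r2c4∈{1,3,5}] 5 has one home in col 4: r2c4 ⇒ r2c4=5.
Step 7. [r2c8∈{2,4}] r2c8 is the only open cell in box 3 admitting 4 ⇒ r2c8=4.
Step 8. [r2c6∈{3,8}] row 2 places 3 nowhere but r2c6 ⇒ r2c6=3.
Step 9. [r6c7∈{8}] r6c7's peers cover all but 8 ⇒ r6c7=8.
Step 10. [r4c2∈{3,8}] col 2 places 3 nowhere but r4c2 ⇒ r4c2=3.
Step 11. [r2c2∈{2,8}] 8 has one home in col 2: r2c2. So r2c2=8.
Step 12. [r8c3∈{1}] nothing but 1 survives at r8c3, so r8c3=1.
Step 13. [r4c8∈{5,6}] 6 has one home in row 4: r4c8 ⇒ r4c8=6.
Step 14. [r4c4∈{1,7}] row 4 places 1 nowhere but r4c4 ⇒ r4c4=1.
Step 15. [r5c2∈{2}] nothing but 2 survives at r5c2 ⇒ r5c2=2.
Step 16. [r4c3∈{7}] nothing but 7 survives at r4c3. So r4c3=7.
Step 17. [r7c7∈{2}] nothing but 2 survives at r7c7. So r7c7=2.
Step 18. [r1c1∈{5}] r1c1's peers cover all but 5, so r1c1=5.
Step 19. [r7c9∈{1}] r7c9 has the single candidate 1 ⇒ r7c9=1.
Step 20. [r2c1∈{6}] r2c1 is down to just 6, so r2c1=6.
Step 21. [r4c7∈{5}] only 5 remains possible at r4c7 ⇒ r4c7=5.
Step 22. [r9c4∈{3}] r9c4's peers cover all but 3. So r9c4=3.
Step 23. [r3c5∈{9}] r3c5's peers cover all but 9, so r3c5=9.
Step 24. [r5c9∈{9}] r5c9 is down to just 9 ⇒ r5c9=9.
Step 25. [r9c8∈{5}] nothing but 5 survives at r9c8 ⇒ r9c8=5.
Step 26. [r8c5∈{6}] nothing but 6 survives at r8c5. So r8c5=6.
Step 27. [r8c9∈{8}] only 8 remains possible at r8c9, so r8c9=8.
Step 28. [r1c9∈{3}] only 3 remains possible at r1c9 ⇒ r1c9=3.
Step 29. [r6c4∈{7}] nothing but 7 survives at r6c4 ⇒ r6c4=7.
Step 30. [r2c3∈{2}] r2c3 has the single candidate 2 ⇒ r2c3=2.
Step 31. [r3c2∈{4}] r3c2 is down to just 4. So r3c2=4.
Step 32. [r4c9∈{4}] r4c9 has the single candidate 4, so r4c9=4.
Step 33. [r4c1∈{8}] nothing but 8 survives at r4c1 ⇒ r4c1=8.
Step 34. [r2c5∈{1}] nothing but 1 survives at r2c5, so r2c5=1.
Step 35. [r1c8∈{2}] r1c8 has the single candidate 2. So r1c8=2.
Step 36. [r1c5∈{7}] r1c5 is down to just 7 ⇒ r1c5=7.
Step 37. [r1c6∈{8}] r1c6 has the single candidate 8, so r1c6=8.
Step 38. [r8c1∈{3}] nothing but 3 survives at r8c1, so r8c1=3.
Step 39. [r5c6∈{6}] r5c6 has the single candidate 6 ⇒ r5c6=6.
Step 40. [r7c4∈{9}] r7c4 is down to just 9, so r7c4=9.
Step 41. [r9c5∈{4}] nothing but 4 survives at r9c5, so r9c5=4.

Answer: 5 1 9 4 7 8 6 2 3 / 6 8 2 5 1 3 9 4 7 / 7 4 3 6 9 2 1 8 5 / 8 3 7 1 2 9 5 6 4 / 1 2 4 8 5 6 3 7 9 / 9 5 6 7 3 4 8 1 2 / 4 6 5 9 8 7 2 3 1 / 3 7 1 2 6 5 4 9 8 / 2 9 8 3 4 1 7 5 6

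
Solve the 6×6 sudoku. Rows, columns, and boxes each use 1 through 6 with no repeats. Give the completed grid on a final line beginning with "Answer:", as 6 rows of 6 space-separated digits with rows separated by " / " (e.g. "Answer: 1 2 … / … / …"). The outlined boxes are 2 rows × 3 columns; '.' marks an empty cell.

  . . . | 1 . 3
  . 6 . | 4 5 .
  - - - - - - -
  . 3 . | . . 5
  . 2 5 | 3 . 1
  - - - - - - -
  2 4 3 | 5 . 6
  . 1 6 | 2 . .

Step 1. [r1c5∈{2,6}] row 1 places 6 nowhere but r1c5, so r1c5=6.
Step 2. [r4c5∈{4}] r4c5's peers cover all but 4. So r4c5=4.
Step 3. [r1c3∈{2,4}] 2 has one home in row 1: r1c3, so r1c3=2.
Step 4. [r2c3∈{1}] r2c3's peers cover all but 1 ⇒ r2c3=1.
Step 5. [r3c1∈{1,4,6}] row 3 places 1 nowhere but r3c1, so r3c1=1.
Step 6. [r6c1∈{5}] r6c1's peers cover all but 5. So r6c1=5.
Step 7. [r6c6∈{4}] nothing but 4 survives at r6c6. So r6c6=4.
Step 8. [r2c6∈{2}] nothing but 2 survives at r2c6, so r2c6=2.
Step 9. [r1c1∈{4}] only 4 remains possible at r1c1. So r1c1=4.
Step 10. [r2c1∈{3}] r2c1 has the single candidate 3 ⇒ r2c1=3.
Step 11. [r3c3∈{4}] r3c3 has the single candidate 4, so r3c3=4.
Step 12. [r4c1∈{6}] r4c1's peers cover all but 6 ⇒ r4c1=6.
Step 13. [r1c2∈{5}] r1c2's peers cover all but 5. So r1c2=5.
Step 14. [r3c5∈{2}] only 2 remains possible at r3c5, so r3c5=2.
Step 15. [r5c5∈{1}] nothing but 1 survives at r5c5, so r5c5=1.
Step 16. [r3c4∈{6}] r3c4 has the single candidate 6 ⇒ r3c4=6.
Step 17. [r6c5∈{3}] nothing but 3 survives at r6c5. So r6c5=3.

Answer: 4 5 2 1 6 3 / 3 6 1 4 5 2 / 1 3 4 6 2 5 / 6 2 5 3 4 1 / 2 4 3 5 1 6 / 5 1 6 2 3 4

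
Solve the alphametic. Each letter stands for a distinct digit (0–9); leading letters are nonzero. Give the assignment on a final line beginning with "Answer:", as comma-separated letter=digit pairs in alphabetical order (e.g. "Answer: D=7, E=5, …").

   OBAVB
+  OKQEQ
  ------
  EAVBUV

Step 1. [col 1: B + Q ≡ V (mod 10)] V=6 is one option consistent with column 1 (B + Q ≡ V (mod 10), carry-in 0) — take it. So V=6.
Step 2. [col 1: B + Q ≡ V (mod 10)] several values work for B in column 1 (B + Q ≡ V (mod 10), carry-in 0); try B=2, so B=2.
Step 3. [col 1: B + Q ≡ V (mod 10)] from column 1 (B=2, V=6, carry-in 0, digits 2,6 already taken and all letters distinct): Q must equal 4 ⇒ Q=4.
Step 4. [col 2: V + E ≡ U (mod 10)] column 2 (V + E ≡ U (mod 10), carry-in 0) doesn't pin U yet; pick U=7 and continue. So U=7.
Step 5. [col 2: V + E ≡ U (mod 10)] in column 2 we have V+E≡U with carry-in 0; given V=6, U=7 and digits 2,4,6,7 already taken and all letters distinct, that pins E to 1, so E=1.
Step 6. [col 3: A + Q ≡ B (mod 10)] in column 3 we have A+Q≡B with carry-in 0; given Q=4, B=2 and digits 1,2,4,6,7 already taken and all letters distinct, that pins A to 8, so A=8.
Step 7. [col 4: B + K ≡ V (mod 10)] in column 4 we have B+K≡V with carry-in 1; given B=2, V=6 and digits 1,2,4,6,7,8 already taken and all letters distinct, that pins K to 3 ⇒ K=3.
Step 8. [col 5: O + O ≡ A (mod 10)] column 5: given A=8, carry-in 0, and digits 1,2,3,4,6,7,8 already taken and all letters distinct, O+O≡A (mod 10) forces O=9. So O=9.

Answer: A=8, B=2, E=1, K=3, O=9, Q=4, U=7, V=6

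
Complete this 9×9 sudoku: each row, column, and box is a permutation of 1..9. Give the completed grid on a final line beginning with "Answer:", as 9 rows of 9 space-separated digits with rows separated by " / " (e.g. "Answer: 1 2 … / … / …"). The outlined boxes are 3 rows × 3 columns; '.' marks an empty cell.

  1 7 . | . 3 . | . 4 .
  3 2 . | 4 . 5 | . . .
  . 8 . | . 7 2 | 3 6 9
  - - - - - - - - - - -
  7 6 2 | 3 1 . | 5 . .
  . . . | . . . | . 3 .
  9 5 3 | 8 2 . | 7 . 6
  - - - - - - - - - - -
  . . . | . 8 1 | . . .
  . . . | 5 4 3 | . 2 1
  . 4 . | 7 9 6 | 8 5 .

Step 1. [r8c2∈{9}] r8c2's peers cover all but 9, so r8c2=9.
Step 2. [r1c9∈{2,5,8}] r1c9 is the only open cell in col 9 admitting 5 ⇒ r1c9=5.
Step 3. [r8c3∈{6,7,8}] row 8 places 7 nowhere but r8c3, so r8c3=7.
Step 4. [r5c3∈{1,4,8}] col 3 places 8 nowhere but r5c3 ⇒ r5c3=8.
Step 5. [r5c1∈{4}] r5c1 has the single candidate 4. So r5c1=4.
Step 6. [r4c9∈{4,8}] in box 6, 4 fits only at r4c9, so r4c9=4.
Step 7. [r4c6∈{9}] r4c6's peers cover all but 9 ⇒ r4c6=9.
Step 8. [r2c5∈{6}] r2c5 has the single candidate 6, so r2c5=6.
Step 9. [r5c7∈{1,2,9}] in row 5, 9 fits only at r5c7 ⇒ r5c7=9.
Step 10. [r3c1∈{5}] r3c1 has the single candidate 5. So r3c1=5.
Step 11. [r1c3∈{6,9}] 6 has one home in row 1: r1c3, so r1c3=6.
Step 12. [r2c9∈{7,8}] r2c9 is the only open cell in col 9 admitting 8 ⇒ r2c9=8.
Step 13. [r8c7∈{6}] r8c7 is down to just 6, so r8c7=6.
Step 14. [r2c8∈{1,7}] r2c8 is the only open cell in row 2 admitting 7. So r2c8=7.
Step 15. [r7c4∈{2}] nothing but 2 survives at r7c4, so r7c4=2.
Step 16. [r7c9∈{3,7}] row 7 places 7 nowhere but r7c9, so r7c9=7.
Step 17. [r7c3∈{5}] only 5 remains possible at r7c3 ⇒ r7c3=5.
Step 18. [r6c8∈{1}] r6c8's peers cover all but 1, so r6c8=1.
Step 19. [r5c6∈{7}] r5c6 has the single candidate 7 ⇒ r5c6=7.
Step 20. [r6c6∈{4}] r6c6 is down to just 4 ⇒ r6c6=4.
Step 21. [r5c2∈{1}] only 1 remains possible at r5c2, so r5c2=1.
Step 22. [r9c1∈{2}] r9c1 is down to just 2. So r9c1=2.
Step 23. [r5c9∈{2}] only 2 remains possible at r5c9. So r5c9=2.
Step 24. [r3c3∈{4}] r3c3's peers cover all but 4. So r3c3=4.
Step 25. [r7c2∈{3}] only 3 remains possible at r7c2. So r7c2=3.
Step 26. [r9c9∈{3}] only 3 remains possible at r9c9, so r9c9=3.
Step 27. [r8c1∈{8}] r8c1 has the single candidate 8. So r8c1=8.
Step 28. [r7c8∈{9}] r7c8 has the single candidate 9. So r7c8=9.
Step 29. [r5c4∈{6}] r5c4's peers cover all but 6, so r5c4=6.
Step 30. [r3c4∈{1}] r3c4 has the single candidate 1, so r3c4=1.
Step 31. [r4c8∈{8}] r4c8's peers cover all but 8, so r4c8=8.
Step 32. [r2c7∈{1}] r2c7's peers cover all but 1. So r2c7=1.
Step 33. [r1c4∈{9}] only 9 remains possible at r1c4, so r1c4=9.
Step 34. [r7c7∈{4}] r7c7 is down to just 4 ⇒ r7c7=4.
Step 35. [r5c5∈{5}] only 5 remains possible at r5c5, so r5c5=5.
Step 36. [r1c7∈{2}] only 2 remains possible at r1c7. So r1c7=2.
Step 37. [r2c3∈{9}] r2c3 has the single candidate 9 ⇒ r2c3=9.
Step 38. [r1c6∈{8}] r1c6's peers cover all but 8. So r1c6=8.
Step 39. [r9c3∈{1}] r9c3's peers cover all but 1, so r9c3=1.
Step 40. [r7c1∈{6}] r7c1 has the single candidate 6. So r7c1=6.

Answer: 1 7 6 9 3 8 2 4 5 / 3 2 9 4 6 5 1 7 8 / 5 8 4 1 7 2 3 6 9 / 7 6 2 3 1 9 5 8 4 / 4 1 8 6 5 7 9 3 2 / 9 5 3 8 2 4 7 1 6 / 6 3 5 2 8 1 4 9 7 / 8 9 7 5 4 3 6 2 1 / 2 4 1 7 9 6 8 5 3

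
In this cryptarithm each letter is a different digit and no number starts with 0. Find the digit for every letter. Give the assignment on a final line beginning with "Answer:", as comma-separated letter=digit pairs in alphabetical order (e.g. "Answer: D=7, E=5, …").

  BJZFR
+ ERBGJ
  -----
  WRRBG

Step 1. [col 1: R + J ≡ G (mod 10)] column 1 (R + J ≡ G (mod 10), carry-in 0) doesn't pin J yet; pick J=9 and continue ⇒ J=9.
Step 2. [col 1: R + J ≡ G (mod 10)] no forcing yet in column 1 (carry-in 0); R=1 is free and consistent — try it ⇒ R=1.
Step 3. [col 1: R + J ≡ G (mod 10)] from column 1 (R=1, J=9, carry-in 0, digits 1,9 already taken and all letters distinct): G must equal 0 ⇒ G=0.
Step 4. [col 2: F + G ≡ B (mod 10)] column 2 (F + G ≡ B (mod 10), carry-in 1) doesn't pin B yet; pick B=5 and continue, so B=5.
Step 5. [col 2: F + G ≡ B (mod 10)] in column 2 we have F+G≡B with carry-in 1; given G=0, B=5 and digits 0,1,5,9 already taken and all letters distinct, that pins F to 4 ⇒ F=4.
Step 6. [col 3: Z + B ≡ R (mod 10)] from column 3 (B=5, R=1, carry-in 0, digits 0,1,4,5,9 already taken and all letters distinct): Z must equal 6 ⇒ Z=6.
Step 7. [col 5: B + E ≡ W (mod 10)] several values work for E in column 5 (B + E ≡ W (mod 10), carry-in 1); try E=2 ⇒ E=2.
Step 8. [col 5: B + E ≡ W (mod 10)] column 5: given B=5, E=2, carry-in 1, and digits 0,1,2,4,5,6,9 already taken and all letters distinct, B+E≡W (mod 10) forces W=8, so W=8.

Answer: B=5, E=2, F=4, G=0, J=9, R=1, W=8, Z=6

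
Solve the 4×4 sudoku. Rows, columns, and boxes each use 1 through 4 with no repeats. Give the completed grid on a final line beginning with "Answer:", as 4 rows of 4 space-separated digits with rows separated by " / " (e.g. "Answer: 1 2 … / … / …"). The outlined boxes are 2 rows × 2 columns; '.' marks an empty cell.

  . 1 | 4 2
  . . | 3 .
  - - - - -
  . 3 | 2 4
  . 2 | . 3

Step 1. [r4c1∈{1,4}] across row 4, 4 lands solely at r4c1 ⇒ r4c1=4.
Step 2. [r4c3∈{1}] only 1 remains possible at r4c3, so r4c3=1.
Step 3. [r2c4∈{1}] r2c4 is down to just 1 ⇒ r2c4=1.
Step 4. [r3c1∈{1}] r3c1's peers cover all but 1. So r3c1=1.
Step 5. [r1c1∈{3}] r1c1 is down to just 3 ⇒ r1c1=3.
Step 6. [r2c1∈{2}] only 2 remains possible at r2c1 ⇒ r2c1=2.
Step 7. [r2c2∈{4}] only 4 remains possible at r2c2 ⇒ r2c2=4.

Answer: 3 1 4 2 / 2 4 3 1 / 1 3 2 4 / 4 2 1 3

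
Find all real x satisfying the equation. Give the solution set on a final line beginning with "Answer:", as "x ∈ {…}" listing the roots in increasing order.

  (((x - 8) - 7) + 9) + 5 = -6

Step 1. [(((x - 8) - 7) + 9) + 5 = -6] peel the +5: subtract 5 from each side, so sub: ((x - 8) - 7) + 9 = -11.
Step 2. [((x - 8) - 7) + 9 = -11] peel the +9: subtract 9 from each side. So sub: (x - 8) - 7 = -20.
Step 3. [(x - 8) - 7 = -20] -7 is outermost — add 7 both sides ⇒ sub: x - 8 = -13.
Step 4. [x - 8 = -13] 8 comes off first (add 8). So sub: x = -5.

Answer: x ∈ {-5}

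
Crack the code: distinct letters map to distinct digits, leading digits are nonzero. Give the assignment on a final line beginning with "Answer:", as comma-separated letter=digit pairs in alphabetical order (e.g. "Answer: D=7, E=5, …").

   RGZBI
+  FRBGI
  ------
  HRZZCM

Step 1. [col 1: I + I ≡ M (mod 10)] no forcing yet in column 1 (carry-in 0); M=4 is free and consistent — try it, so M=4.
Step 2. [col 1: I + I ≡ M (mod 10)] column 1 (I + I ≡ M (mod 10), carry-in 0) doesn't pin I yet; pick I=7 and continue. So I=7.
Step 3. [col 2: B + G ≡ C (mod 10)] column 2 (B + G ≡ C (mod 10), carry-in 1) doesn't pin C yet; pick C=6 and continue ⇒ C=6.
Step 4. [H] the sum has 6 digits but both addends have 5; that extra leading digit H is the final carry, namely 1 ⇒ H=1.
Step 5. [col 2: B + G ≡ C (mod 10)] several values work for G in column 2 (B + G ≡ C (mod 10), carry-in 1); try G=5 ⇒ G=5.
Step 6. [col 2: B + G ≡ C (mod 10)] from column 2 (G=5, C=6, carry-in 1, digits 1,4,5,6,7 already taken and all letters distinct): B must equal 0. So B=0.
Step 7. [col 3: Z + B ≡ Z (mod 10)] several values work for Z in column 3 (Z + B ≡ Z (mod 10), carry-in 0); try Z=3. So Z=3.
Step 8. [col 4: G + R ≡ Z (mod 10)] column 4 reads G+R+carry(0)=Z with G=5, Z=3; with digits 0,1,3,4,5,6,7 already taken and all letters distinct, the only value for R is 8. So R=8.
Step 9. [col 5: R + F ≡ R (mod 10)] column 5: given R=8, carry-in 1, and digits 0,1,3,4,5,6,7,8 already taken and all letters distinct, R+F≡R (mod 10) forces F=9 ⇒ F=9.

Answer: B=0, C=6, F=9, G=5, H=1, I=7, M=4, R=8, Z=3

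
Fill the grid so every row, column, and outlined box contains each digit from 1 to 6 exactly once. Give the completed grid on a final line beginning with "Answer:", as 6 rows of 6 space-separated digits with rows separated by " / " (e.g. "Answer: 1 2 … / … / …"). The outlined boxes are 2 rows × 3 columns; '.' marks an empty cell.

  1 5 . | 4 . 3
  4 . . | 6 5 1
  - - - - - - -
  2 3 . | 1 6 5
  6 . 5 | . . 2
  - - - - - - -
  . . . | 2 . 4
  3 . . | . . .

Step 1. [r6c5∈{1}] only 1 remains possible at r6c5 ⇒ r6c5=1.
Step 2. [r1c3∈{2,6}] in row 1, 6 fits only at r1c3. So r1c3=6.
Step 3. [r3c3∈{4}] r3c3 has the single candidate 4 ⇒ r3c3=4.
Step 4. [r5c2∈{1,6}] r5c2 is the only open cell in row 5 admitting 6, so r5c2=6.
Step 5. [r6c3∈{2}] r6c3 has the single candidate 2 ⇒ r6c3=2.
Step 6. [r5c5∈{3}] r5c5 has the single candidate 3. So r5c5=3.
Step 7. [r1c5∈{2}] r1c5's peers cover all but 2, so r1c5=2.
Step 8. [r4c4∈{3}] nothing but 3 survives at r4c4, so r4c4=3.
Step 9. [r6c2∈{4}] r6c2 is down to just 4, so r6c2=4.
Step 10. [r2c2∈{2}] r2c2's peers cover all but 2, so r2c2=2.
Step 11. [r5c1∈{5}] r5c1 has the single candidate 5 ⇒ r5c1=5.
Step 12. [r4c2∈{1}] r4c2 is down to just 1 ⇒ r4c2=1.
Step 13. [r2c3∈{3}] only 3 remains possible at r2c3 ⇒ r2c3=3.
Step 14. [r6c6∈{6}] r6c6 has the single candidate 6, so r6c6=6.
Step 15. [r5c3∈{1}] r5c3 is down to just 1, so r5c3=1.
Step 16. [r4c5∈{4}] r4c5 has the single candidate 4, so r4c5=4.
Step 17. [r6c4∈{5}] nothing but 5 survives at r6c4, so r6c4=5.

Answer: 1 5 6 4 2 3 / 4 2 3 6 5 1 / 2 3 4 1 6 5 / 6 1 5 3 4 2 / 5 6 1 2 3 4 / 3 4 2 5 1 6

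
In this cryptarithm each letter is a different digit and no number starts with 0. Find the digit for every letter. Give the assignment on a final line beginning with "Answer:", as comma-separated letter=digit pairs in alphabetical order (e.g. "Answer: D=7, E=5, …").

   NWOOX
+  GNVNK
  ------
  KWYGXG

Step 1. [col 1: X + K ≡ G (mod 10)] column 1 (X + K ≡ G (mod 10), carry-in 0) doesn't pin K yet; pick K=1 and continue, so K=1.
Step 2. [col 1: X + K ≡ G (mod 10)] several values work for X in column 1 (X + K ≡ G (mod 10), carry-in 0); try X=7 ⇒ X=7.
Step 3. [col 1: X + K ≡ G (mod 10)] in column 1 we have X+K≡G with carry-in 0; given X=7, K=1 and digits 1,7 already taken and all letters distinct, that pins G to 8 ⇒ G=8.
Step 4. [col 2: O + N ≡ X (mod 10)] column 2 (O + N ≡ X (mod 10), carry-in 0) doesn't pin N yet; pick N=4 and continue, so N=4.
Step 5. [col 2: O + N ≡ X (mod 10)] column 2 reads O+N+carry(0)=X with N=4, X=7; with digits 1,4,7,8 already taken and all letters distinct, the only value for O is 3 ⇒ O=3.
Step 6. [col 3: O + V ≡ G (mod 10)] column 3 reads O+V+carry(0)=G with O=3, G=8; with digits 1,3,4,7,8 already taken and all letters distinct, the only value for V is 5 ⇒ V=5.
Step 7. [col 4: W + N ≡ Y (mod 10)] several values work for W in column 4 (W + N ≡ Y (mod 10), carry-in 0); try W=2. So W=2.
Step 8. [col 4: W + N ≡ Y (mod 10)] from column 4 (W=2, N=4, carry-in 0, digits 1,2,3,4,5,7,8 already taken and all letters distinct): Y must equal 6, so Y=6.

Answer: G=8, K=1, N=4, O=3, V=5, W=2, X=7, Y=6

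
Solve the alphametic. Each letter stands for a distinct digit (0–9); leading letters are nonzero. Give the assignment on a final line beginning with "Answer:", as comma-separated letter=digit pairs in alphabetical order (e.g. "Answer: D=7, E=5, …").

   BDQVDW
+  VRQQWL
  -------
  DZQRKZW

Step 1. [D] the sum has 7 digits but both addends have 6; that extra leading digit D is the final carry, namely 1 ⇒ D=1.
Step 2. [col 1: W + L ≡ W (mod 10)] column 1: given nothing yet, carry-in 0, and digits 1 already taken and all letters distinct, W+L≡W (mod 10) forces L=0. So L=0.
Step 3. [col 1: W + L ≡ W (mod 10)] several values work for W in column 1 (W + L ≡ W (mod 10), carry-in 0); try W=2, so W=2.
Step 4. [col 2: D + W ≡ Z (mod 10)] from column 2 (D=1, W=2, carry-in 0, digits 0,1,2 already taken and all letters distinct): Z must equal 3. So Z=3.
Step 5. [col 3: V + Q ≡ K (mod 10)] several values work for K in column 3 (V + Q ≡ K (mod 10), carry-in 0); try K=6. So K=6.
Step 6. [col 3: V + Q ≡ K (mod 10)] no forcing yet in column 3 (carry-in 0); V=9 is free and consistent — try it. So V=9.
Step 7. [col 3: V + Q ≡ K (mod 10)] column 3 reads V+Q+carry(0)=K with V=9, K=6; with digits 0,1,2,3,6,9 already taken and all letters distinct, the only value for Q is 7, so Q=7.
Step 8. [col 4: Q + Q ≡ R (mod 10)] column 4 reads Q+Q+carry(1)=R with Q=7; with digits 0,1,2,3,6,7,9 already taken and all letters distinct, the only value for R is 5. So R=5.
Step 9. [col 6: B + V ≡ Z (mod 10)] column 6: given V=9, Z=3, carry-in 0, and digits 0,1,2,3,5,6,7,9 already taken and all letters distinct, B+V≡Z (mod 10) forces B=4. So B=4.

Answer: B=4, D=1, K=6, L=0, Q=7, R=5, V=9, W=2, Z=3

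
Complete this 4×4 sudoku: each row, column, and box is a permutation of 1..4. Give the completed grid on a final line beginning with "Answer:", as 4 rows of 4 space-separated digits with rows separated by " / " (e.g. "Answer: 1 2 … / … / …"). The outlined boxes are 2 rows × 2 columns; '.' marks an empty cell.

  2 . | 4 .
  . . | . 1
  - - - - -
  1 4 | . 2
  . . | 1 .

Step 1. [r2c2∈{3}] nothing but 3 survives at r2c2. So r2c2=3.
Step 2. [r4c4∈{3,4}] row 4 places 4 nowhere but r4c4 ⇒ r4c4=4.
Step 3. [r3c3∈{3}] r3c3 is down to just 3 ⇒ r3c3=3.
Step 4. [r1c2∈{1}] r1c2 has the single candidate 1 ⇒ r1c2=1.
Step 5. [r4c2∈{2}] r4c2 is down to just 2, so r4c2=2.
Step 6. [r2c1∈{4}] r2c1's peers cover all but 4, so r2c1=4.
Step 7. [r4c1∈{3}] nothing but 3 survives at r4c1 ⇒ r4c1=3.
Step 8. [r2c3∈{2}] r2c3 has the single candidate 2 ⇒ r2c3=2.
Step 9. [r1c4∈{3}] r1c4 is down to just 3 ⇒ r1c4=3.

Answer: 2 1 4 3 / 4 3 2 1 / 1 4 3 2 / 3 2 1 4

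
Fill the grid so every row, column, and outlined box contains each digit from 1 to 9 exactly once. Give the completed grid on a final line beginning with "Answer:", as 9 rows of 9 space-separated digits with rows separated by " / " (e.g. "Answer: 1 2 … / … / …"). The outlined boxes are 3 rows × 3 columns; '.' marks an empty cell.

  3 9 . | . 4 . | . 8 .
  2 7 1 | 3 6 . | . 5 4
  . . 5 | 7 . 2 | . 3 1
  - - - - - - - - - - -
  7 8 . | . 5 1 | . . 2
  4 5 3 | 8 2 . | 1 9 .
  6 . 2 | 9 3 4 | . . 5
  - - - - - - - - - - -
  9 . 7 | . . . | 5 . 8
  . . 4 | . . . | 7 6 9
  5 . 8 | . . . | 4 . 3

Step 1. [r7c5∈{1}] r7c5's peers cover all but 1 ⇒ r7c5=1.
Step 2. [r4c4∈{6}] r4c4's peers cover all but 6. So r4c4=6.
Step 3. [r9c4∈{2}] r9c4 has the single candidate 2, so r9c4=2.
Step 4. [r1c3∈{6}] r1c3's peers cover all but 6. So r1c3=6.
Step 5. [r8c2∈{1,2,3}] in row 8, 2 fits only at r8c2. So r8c2=2.
Step 6. [r2c6∈{8,9}] r2c6 is the only open cell in row 2 admitting 8, so r2c6=8.
Step 7. [r9c6∈{6,7,9}] r9c6 is the only open cell in col 6 admitting 9 ⇒ r9c6=9.
Step 8. [r8c4∈{5}] nothing but 5 survives at r8c4, so r8c4=5.
Step 9. [r9c2∈{1,6}] r9c2 is the only open cell in row 9 admitting 6. So r9c2=6.
Step 10. [r3c7∈{6,9}] 6 has one home in row 3: r3c7, so r3c7=6.
Step 11. [r5c9∈{6,7}] 6 has one home in row 5: r5c9, so r5c9=6.
Step 12. [r7c6∈{3,6}] r7c6 is the only open cell in row 7 admitting 6. So r7c6=6.
Step 13. [r4c7∈{3}] only 3 remains possible at r4c7. So r4c7=3.
Step 14. [r1c6∈{5}] nothing but 5 survives at r1c6 ⇒ r1c6=5.
Step 15. [r8c1∈{1}] r8c1 has the single candidate 1. So r8c1=1.
Step 16. [r7c2∈{3}] r7c2 is down to just 3 ⇒ r7c2=3.
Step 17. [r5c6∈{7}] nothing but 7 survives at r5c6, so r5c6=7.
Step 18. [r4c8∈{4}] only 4 remains possible at r4c8. So r4c8=4.
Step 19. [r6c7∈{8}] r6c7 is down to just 8 ⇒ r6c7=8.
Step 20. [r3c5∈{9}] r3c5 has the single candidate 9, so r3c5=9.
Step 21. [r7c4∈{4}] only 4 remains possible at r7c4 ⇒ r7c4=4.
Step 22. [r3c1∈{8}] only 8 remains possible at r3c1, so r3c1=8.
Step 23. [r8c5∈{8}] nothing but 8 survives at r8c5, so r8c5=8.
Step 24. [r7c8∈{2}] r7c8 has the single candidate 2. So r7c8=2.
Step 25. [r3c2∈{4}] r3c2 is down to just 4, so r3c2=4.
Step 26. [r6c8∈{7}] only 7 remains possible at r6c8 ⇒ r6c8=7.
Step 27. [r1c4∈{1}] r1c4's peers cover all but 1 ⇒ r1c4=1.
Step 28. [r9c8∈{1}] r9c8's peers cover all but 1 ⇒ r9c8=1.
Step 29. [r1c9∈{7}] r1c9's peers cover all but 7 ⇒ r1c9=7.
Step 30. [r2c7∈{9}] r2c7 is down to just 9 ⇒ r2c7=9.
Step 31. [r9c5∈{7}] only 7 remains possible at r9c5, so r9c5=7.
Step 32. [r1c7∈{2}] r1c7 has the single candidate 2. So r1c7=2.
Step 33. [r6c2∈{1}] only 1 remains possible at r6c2, so r6c2=1.
Step 34. [r8c6∈{3}] r8c6 is down to just 3. So r8c6=3.
Step 35. [r4c3∈{9}] r4c3's peers cover all but 9. So r4c3=9.

Answer: 3 9 6 1 4 5 2 8 7 / 2 7 1 3 6 8 9 5 4 / 8 4 5 7 9 2 6 3 1 / 7 8 9 6 5 1 3 4 2 / 4 5 3 8 2 7 1 9 6 / 6 1 2 9 3 4 8 7 5 / 9 3 7 4 1 6 5 2 8 / 1 2 4 5 8 3 7 6 9 / 5 6 8 2 7 9 4 1 3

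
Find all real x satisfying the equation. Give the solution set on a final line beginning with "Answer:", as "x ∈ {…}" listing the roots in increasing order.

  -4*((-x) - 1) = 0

Step 1. [-4*((-x) - 1) = 0] divide by the outer -4. So div: (-x) - 1 = 0.
Step 2. [(-x) - 1 = 0] 1 comes off first (add 1), so sub: -x = 1.
Step 3. [-x = 1] flip signs both sides, so neg: x = -1.

Answer: x ∈ {-1}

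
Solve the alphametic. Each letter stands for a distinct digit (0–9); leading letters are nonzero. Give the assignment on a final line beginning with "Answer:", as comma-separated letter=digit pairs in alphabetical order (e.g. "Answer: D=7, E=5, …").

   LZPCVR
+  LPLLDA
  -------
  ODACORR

Step 1. [O] O is the leading digit of a 7-digit sum of two 6-digit numbers; the final carry is exactly 1, so O=1.
Step 2. [col 1: R + A ≡ R (mod 10)] column 1: given nothing yet, carry-in 0, and digits 1 already taken and all letters distinct, R+A≡R (mod 10) forces A=0. So A=0.
Step 3. [col 1: R + A ≡ R (mod 10)] several values work for R in column 1 (R + A ≡ R (mod 10), carry-in 0); try R=9, so R=9.
Step 4. [col 2: V + D ≡ R (mod 10)] V=2 is one option consistent with column 2 (V + D ≡ R (mod 10), carry-in 0) — take it ⇒ V=2.
Step 5. [col 2: V + D ≡ R (mod 10)] column 2: given V=2, R=9, carry-in 0, and digits 0,1,2,9 already taken and all letters distinct, V+D≡R (mod 10) forces D=7 ⇒ D=7.
Step 6. [col 3: C + L ≡ O (mod 10)] L=8 is one option consistent with column 3 (C + L ≡ O (mod 10), carry-in 0) — take it ⇒ L=8.
Step 7. [col 3: C + L ≡ O (mod 10)] column 3: given L=8, O=1, carry-in 0, and digits 0,1,2,7,8,9 already taken and all letters distinct, C+L≡O (mod 10) forces C=3, so C=3.
Step 8. [col 4: P + L ≡ C (mod 10)] column 4 reads P+L+carry(1)=C with L=8, C=3; with digits 0,1,2,3,7,8,9 already taken and all letters distinct, the only value for P is 4. So P=4.
Step 9. [col 5: Z + P ≡ A (mod 10)] in column 5 we have Z+P≡A with carry-in 1; given P=4, A=0 and digits 0,1,2,3,4,7,8,9 already taken and all letters distinct, that pins Z to 5. So Z=5.

Answer: A=0, C=3, D=7, L=8, O=1, P=4, R=9, V=2, Z=5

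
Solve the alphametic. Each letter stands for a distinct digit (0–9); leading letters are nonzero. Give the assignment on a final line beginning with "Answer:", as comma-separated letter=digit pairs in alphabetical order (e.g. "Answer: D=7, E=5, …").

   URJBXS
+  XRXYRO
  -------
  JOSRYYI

Step 1. [col 1: S + O ≡ I (mod 10)] no forcing yet in column 1 (carry-in 0); O=3 is free and consistent — try it, so O=3.
Step 2. [J] adding two 6-digit numbers gives at most 6+1 digits, and here it does — J is that final carry and must be 1 ⇒ J=1.
Step 3. [col 1: S + O ≡ I (mod 10)] I=5 is one option consistent with column 1 (S + O ≡ I (mod 10), carry-in 0) — take it ⇒ I=5.
Step 4. [col 1: S + O ≡ I (mod 10)] from column 1 (O=3, I=5, carry-in 0, digits 1,3,5 already taken and all letters distinct): S must equal 2. So S=2.
Step 5. [col 2: X + R ≡ Y (mod 10)] several values work for R in column 2 (X + R ≡ Y (mod 10), carry-in 0); try R=6. So R=6.
Step 6. [col 2: X + R ≡ Y (mod 10)] column 2 (X + R ≡ Y (mod 10), carry-in 0) doesn't pin X yet; pick X=4 and continue ⇒ X=4.
Step 7. [col 2: X + R ≡ Y (mod 10)] column 2 reads X+R+carry(0)=Y with X=4, R=6; with digits 1,2,3,4,5,6 already taken and all letters distinct, the only value for Y is 0 ⇒ Y=0.
Step 8. [col 3: B + Y ≡ Y (mod 10)] in column 3 we have B+Y≡Y with carry-in 1; given Y=0 and digits 0,1,2,3,4,5,6 already taken and all letters distinct, that pins B to 9, so B=9.
Step 9. [col 6: U + X ≡ O (mod 10)] in column 6 we have U+X≡O with carry-in 1; given X=4, O=3 and digits 0,1,2,3,4,5,6,9 already taken and all letters distinct, that pins U to 8, so U=8.

Answer: B=9, I=5, J=1, O=3, R=6, S=2, U=8, X=4, Y=0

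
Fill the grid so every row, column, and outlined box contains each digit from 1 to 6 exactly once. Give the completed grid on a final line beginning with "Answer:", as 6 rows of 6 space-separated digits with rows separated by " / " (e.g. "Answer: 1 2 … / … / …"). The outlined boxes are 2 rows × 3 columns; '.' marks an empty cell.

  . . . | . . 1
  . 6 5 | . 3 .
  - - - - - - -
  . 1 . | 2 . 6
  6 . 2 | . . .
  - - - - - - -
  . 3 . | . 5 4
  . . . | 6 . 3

Step 1. [r3c5∈{4}] only 4 remains possible at r3c5, so r3c5=4.
Step 2. [r5c1∈{1,2}] r5c1 is the only open cell in row 5 admitting 2, so r5c1=2.
Step 3. [r4c2∈{4,5}] in row 4, 4 fits only at r4c2. So r4c2=4.
Step 4. [r5c4∈{1}] only 1 remains possible at r5c4, so r5c4=1.
Step 5. [r2c1∈{1,4}] r2c1 is the only open cell in row 2 admitting 1 ⇒ r2c1=1.
Step 6. [r1c4∈{4,5}] 5 has one home in row 1: r1c4 ⇒ r1c4=5.
Step 7. [r3c3∈{3}] r3c3 is down to just 3 ⇒ r3c3=3.
Step 8. [r1c3∈{4}] r1c3's peers cover all but 4 ⇒ r1c3=4.
Step 9. [r1c2∈{2}] r1c2 has the single candidate 2, so r1c2=2.
Step 10. [r3c1∈{5}] r3c1 has the single candidate 5. So r3c1=5.
Step 11. [r6c3∈{1}] nothing but 1 survives at r6c3. So r6c3=1.
Step 12. [r6c1∈{4}] r6c1 is down to just 4. So r6c1=4.
Step 13. [r5c3∈{6}] only 6 remains possible at r5c3 ⇒ r5c3=6.
Step 14. [r6c5∈{2}] r6c5's peers cover all but 2 ⇒ r6c5=2.
Step 15. [r4c5∈{1}] r4c5 is down to just 1 ⇒ r4c5=1.
Step 16. [r4c6∈{5}] r4c6 has the single candidate 5 ⇒ r4c6=5.
Step 17. [r1c5∈{6}] only 6 remains possible at r1c5. So r1c5=6.
Step 18. [r6c2∈{5}] r6c2 has the single candidate 5. So r6c2=5.
Step 19. [r4c4∈{3}] only 3 remains possible at r4c4 ⇒ r4c4=3.
Step 20. [r2c4∈{4}] r2c4 is down to just 4 ⇒ r2c4=4.
Step 21. [r2c6∈{2}] r2c6 has the single candidate 2. So r2c6=2.
Step 22. [r1c1∈{3}] r1c1 is down to just 3, so r1c1=3.

Answer: 3 2 4 5 6 1 / 1 6 5 4 3 2 / 5 1 3 2 4 6 / 6 4 2 3 1 5 / 2 3 6 1 5 4 / 4 5 1 6 2 3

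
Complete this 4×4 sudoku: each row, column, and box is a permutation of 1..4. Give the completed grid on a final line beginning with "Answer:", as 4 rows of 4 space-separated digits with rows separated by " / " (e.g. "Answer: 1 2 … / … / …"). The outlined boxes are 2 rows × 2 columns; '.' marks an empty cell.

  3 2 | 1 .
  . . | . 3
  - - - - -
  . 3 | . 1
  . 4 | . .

Step 1. [r2c3∈{2,4}] in row 2, 2 fits only at r2c3 ⇒ r2c3=2.
Step 2. [r4c1∈{1,2}] in row 4, 1 fits only at r4c1, so r4c1=1.
Step 3. [r2c2∈{1}] nothing but 1 survives at r2c2, so r2c2=1.
Step 4. [r4c3∈{3}] r4c3's peers cover all but 3, so r4c3=3.
Step 5. [r3c3∈{4}] r3c3 is down to just 4 ⇒ r3c3=4.
Step 6. [r3c1∈{2}] nothing but 2 survives at r3c1. So r3c1=2.
Step 7. [r4c4∈{2}] r4c4's peers cover all but 2 ⇒ r4c4=2.
Step 8. [r2c1∈{4}] only 4 remains possible at r2c1 ⇒ r2c1=4.
Step 9. [r1c4∈{4}] r1c4's peers cover all but 4, so r1c4=4.

Answer: 3 2 1 4 / 4 1 2 3 / 2 3 4 1 / 1 4 3 2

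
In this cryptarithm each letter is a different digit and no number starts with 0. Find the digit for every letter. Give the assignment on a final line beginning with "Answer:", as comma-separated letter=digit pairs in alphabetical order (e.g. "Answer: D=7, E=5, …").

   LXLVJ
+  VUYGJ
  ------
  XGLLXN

Step 1. [X] X is the leading digit of a 6-digit sum of two 5-digit numbers; the final carry is exactly 1 ⇒ X=1.
Step 2. [col 1: J + J ≡ N (mod 10)] column 1 (J + J ≡ N (mod 10), carry-in 0) doesn't pin N yet; pick N=0 and continue, so N=0.
Step 3. [col 1: J + J ≡ N (mod 10)] column 1: given N=0, carry-in 0, and digits 0,1 already taken and all letters distinct, J+J≡N (mod 10) forces J=5. So J=5.
Step 4. [col 2: V + G ≡ X (mod 10)] several values work for G in column 2 (V + G ≡ X (mod 10), carry-in 1); try G=3 ⇒ G=3.
Step 5. [col 2: V + G ≡ X (mod 10)] in column 2 we have V+G≡X with carry-in 1; given G=3, X=1 and digits 0,1,3,5 already taken and all letters distinct, that pins V to 7, so V=7.
Step 6. [col 3: L + Y ≡ L (mod 10)] from column 3 (nothing yet, carry-in 1, digits 0,1,3,5,7 already taken and all letters distinct): Y must equal 9 ⇒ Y=9.
Step 7. [col 3: L + Y ≡ L (mod 10)] column 3 (L + Y ≡ L (mod 10), carry-in 1) doesn't pin L yet; pick L=6 and continue. So L=6.
Step 8. [col 4: X + U ≡ L (mod 10)] column 4: given X=1, L=6, carry-in 1, and digits 0,1,3,5,6,7,9 already taken and all letters distinct, X+U≡L (mod 10) forces U=4, so U=4.

Answer: G=3, J=5, L=6, N=0, U=4, V=7, X=1, Y=9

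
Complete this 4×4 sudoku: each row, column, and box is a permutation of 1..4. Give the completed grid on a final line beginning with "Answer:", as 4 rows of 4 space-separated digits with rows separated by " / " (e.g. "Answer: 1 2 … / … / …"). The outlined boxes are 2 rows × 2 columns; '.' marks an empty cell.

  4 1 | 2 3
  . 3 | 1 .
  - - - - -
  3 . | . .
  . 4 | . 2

Step 1. [r2c4∈{4}] only 4 remains possible at r2c4. So r2c4=4.
Step 2. [r2c1∈{2}] r2c1's peers cover all but 2, so r2c1=2.
Step 3. [r3c3∈{4}] r3c3 is down to just 4 ⇒ r3c3=4.
Step 4. [r4c3∈{3}] r4c3 is down to just 3, so r4c3=3.
Step 5. [r4c1∈{1}] only 1 remains possible at r4c1, so r4c1=1.
Step 6. [r3c4∈{1}] r3c4's peers cover all but 1 ⇒ r3c4=1.
Step 7. [r3c2∈{2}] nothing but 2 survives at r3c2 ⇒ r3c2=2.

Answer: 4 1 2 3 / 2 3 1 4 / 3 2 4 1 / 1 4 3 2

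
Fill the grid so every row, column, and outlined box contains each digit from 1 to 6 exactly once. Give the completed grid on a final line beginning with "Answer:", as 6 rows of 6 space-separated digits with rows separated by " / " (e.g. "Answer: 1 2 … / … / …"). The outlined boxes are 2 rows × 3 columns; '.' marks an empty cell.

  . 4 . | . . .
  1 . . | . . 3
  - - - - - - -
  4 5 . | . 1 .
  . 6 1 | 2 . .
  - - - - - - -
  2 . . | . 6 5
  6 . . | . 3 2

Step 1. [r1c1∈{3,5}] 5 has one home in col 1: r1c1 ⇒ r1c1=5.
Step 2. [r1c3∈{2,3,6}] r1c3 is the only open cell in row 1 admitting 3 ⇒ r1c3=3.
Step 3. [r2c4∈{4,5,6}] 5 has one home in col 4: r2c4 ⇒ r2c4=5.
Step 4. [r1c6∈{1,6}] across col 6, 1 lands solely at r1c6 ⇒ r1c6=1.
Step 5. [r6c2∈{1}] nothing but 1 survives at r6c2 ⇒ r6c2=1.
Step 6. [r5c3∈{4}] r5c3's peers cover all but 4. So r5c3=4.
Step 7. [r2c5∈{2,4}] across row 2, 4 lands solely at r2c5. So r2c5=4.
Step 8. [r2c2∈{2}] nothing but 2 survives at r2c2. So r2c2=2.
Step 9. [r3c6∈{6}] r3c6 has the single candidate 6. So r3c6=6.
Step 10. [r2c3∈{6}] nothing but 6 survives at r2c3, so r2c3=6.
Step 11. [r4c6∈{4}] only 4 remains possible at r4c6, so r4c6=4.
Step 12. [r6c4∈{4}] only 4 remains possible at r6c4, so r6c4=4.
Step 13. [r1c4∈{6}] only 6 remains possible at r1c4. So r1c4=6.
Step 14. [r4c1∈{3}] only 3 remains possible at r4c1 ⇒ r4c1=3.
Step 15. [r3c3∈{2}] nothing but 2 survives at r3c3. So r3c3=2.
Step 16. [r6c3∈{5}] only 5 remains possible at r6c3. So r6c3=5.
Step 17. [r3c4∈{3}] only 3 remains possible at r3c4 ⇒ r3c4=3.
Step 18. [r1c5∈{2}] only 2 remains possible at r1c5. So r1c5=2.
Step 19. [r5c2∈{3}] nothing but 3 survives at r5c2, so r5c2=3.
Step 20. [r4c5∈{5}] only 5 remains possible at r4c5 ⇒ r4c5=5.
Step 21. [r5c4∈{1}] r5c4 has the single candidate 1. So r5c4=1.

Answer: 5 4 3 6 2 1 / 1 2 6 5 4 3 / 4 5 2 3 1 6 / 3 6 1 2 5 4 / 2 3 4 1 6 5 / 6 1 5 4 3 2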